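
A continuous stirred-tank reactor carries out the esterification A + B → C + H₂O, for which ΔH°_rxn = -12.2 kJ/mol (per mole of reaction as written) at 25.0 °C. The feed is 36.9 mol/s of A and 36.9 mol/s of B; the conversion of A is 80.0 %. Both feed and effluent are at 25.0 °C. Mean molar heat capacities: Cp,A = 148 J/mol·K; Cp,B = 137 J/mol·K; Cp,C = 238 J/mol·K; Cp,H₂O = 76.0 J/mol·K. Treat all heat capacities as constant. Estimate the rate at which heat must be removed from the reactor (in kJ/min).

Q_out = 21600 kJ/min

Extent of reaction ξ = 0.800 × 36.9 = 29.52 mol/s
Reaction term: ξ·ΔH°_rxn = 29.52 × -12.2 = -360.14 kJ/s
Q = ΔH = -360.14 kJ/s = -360.14 kW
Heat removed = 21609 kJ/min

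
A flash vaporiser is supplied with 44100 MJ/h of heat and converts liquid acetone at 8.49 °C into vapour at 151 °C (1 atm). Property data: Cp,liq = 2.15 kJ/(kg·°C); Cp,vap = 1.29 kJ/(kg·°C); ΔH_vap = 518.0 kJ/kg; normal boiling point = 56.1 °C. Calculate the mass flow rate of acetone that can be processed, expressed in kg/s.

ṁ = 16.5 kg/s

Δh = 2.15×(56.1−8.49) + 518.0 + 1.29×(151−56.1) = 742.78 kJ/kg
Q = 44100 MJ/h = 12250 kJ/s = 12250 kJ/s
ṁ = Q/Δh = 12250 / 742.78 = 16.492 kg/s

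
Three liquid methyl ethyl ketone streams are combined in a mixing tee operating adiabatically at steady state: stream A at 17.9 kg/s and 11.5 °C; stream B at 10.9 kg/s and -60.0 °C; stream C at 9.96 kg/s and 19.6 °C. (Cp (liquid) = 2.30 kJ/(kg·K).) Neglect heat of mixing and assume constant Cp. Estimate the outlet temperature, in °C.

T_out = -6.53 °C

Adiabatic, steady state ⇒ Σ ṁᵢCp,ᵢ(T_out − Tᵢ) = 0
Σ ṁᵢCp,ᵢTᵢ = 17.9×2.30×11.5 + 10.9×2.30×-60.0 + 9.96×2.30×19.6 = -581.75
Σ ṁᵢCp,ᵢ = 17.9×2.30 + 10.9×2.30 + 9.96×2.30 = 89.148
T_out = -581.75 / 89.148 = -6.5256 °C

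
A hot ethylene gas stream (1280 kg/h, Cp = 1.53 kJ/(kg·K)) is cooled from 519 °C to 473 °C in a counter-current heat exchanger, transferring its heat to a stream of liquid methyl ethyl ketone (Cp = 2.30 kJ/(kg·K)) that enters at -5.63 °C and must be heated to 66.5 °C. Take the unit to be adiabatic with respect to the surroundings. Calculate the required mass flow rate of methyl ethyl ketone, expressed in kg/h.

Heat released by hot stream: Q = 1280 × 1.53 × (519 − 473) = 90086 kJ/h
Energy balance on cold side (adiabatic exchanger): Q = ṁ_c·Cp_c·(T_c,out − T_c,in)
ṁ_c = 90086 / [2.30 × (66.5 − -5.63)] = 543.02 kg/h

ṁ_c = 543 kg/h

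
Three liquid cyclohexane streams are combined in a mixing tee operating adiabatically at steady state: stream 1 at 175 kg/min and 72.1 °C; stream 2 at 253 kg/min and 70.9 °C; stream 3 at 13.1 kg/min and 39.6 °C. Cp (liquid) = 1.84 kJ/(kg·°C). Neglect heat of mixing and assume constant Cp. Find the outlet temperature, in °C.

T_out = 70.4 °C

No heat crosses the boundary, so H_out = H_in.
Σ ṁᵢCp,ᵢTᵢ = 175×1.84×72.1 + 253×1.84×70.9 + 13.1×1.84×39.6 = 57176
Σ ṁᵢCp,ᵢ = 175×1.84 + 253×1.84 + 13.1×1.84 = 811.62
T_out = 57176 / 811.62 = 70.447 °C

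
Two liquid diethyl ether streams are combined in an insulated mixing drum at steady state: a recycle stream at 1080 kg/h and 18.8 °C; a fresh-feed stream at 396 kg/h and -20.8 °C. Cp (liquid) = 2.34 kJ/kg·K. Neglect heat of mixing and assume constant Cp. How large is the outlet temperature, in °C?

Energy balance with Q = 0: Σ ṁᵢCp,ᵢ(T_out − Tᵢ) = 0
T_out = Σ ṁᵢCp,ᵢTᵢ / Σ ṁᵢCp,ᵢ
      = 28237 / 3453.8 = 8.1756 °C

T_out = 8.18 °C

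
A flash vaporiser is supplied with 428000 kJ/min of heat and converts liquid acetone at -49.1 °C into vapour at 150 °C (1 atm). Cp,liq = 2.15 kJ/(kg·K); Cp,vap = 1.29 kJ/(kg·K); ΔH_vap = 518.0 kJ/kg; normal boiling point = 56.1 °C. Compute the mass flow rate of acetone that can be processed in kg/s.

Δh = 2.15×(56.1−-49.1) + 518.0 + 1.29×(150−56.1) = 865.31 kJ/kg
Q = 428000 kJ/min = 7133.3 kJ/s = 7133.3 kJ/s
ṁ = Q/Δh = 7133.3 / 865.31 = 8.2437 kg/s

ṁ = 8.24 kg/s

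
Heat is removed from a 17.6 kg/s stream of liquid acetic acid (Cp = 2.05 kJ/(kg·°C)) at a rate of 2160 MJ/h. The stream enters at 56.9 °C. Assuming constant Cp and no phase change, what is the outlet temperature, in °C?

T_out = 40.3 °C

Q = 2160 MJ/h = 600 kJ/s
ΔT = Q/(ṁ·Cp) = 600/(17.6×2.05) = 16.63 K
T_out = 56.9 − 16.63 = 40.27 °C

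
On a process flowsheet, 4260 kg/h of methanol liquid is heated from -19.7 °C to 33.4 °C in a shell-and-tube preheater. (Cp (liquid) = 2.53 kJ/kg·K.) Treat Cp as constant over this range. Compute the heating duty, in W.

Q = ṁ·Cp·ΔT = 4260 × 2.53 × (33.4 − -19.7) = 572300 kJ/h
Converting: 572300 / 3600 s = 158.97 kW
Heating duty = 158970 W

Q = 159000 W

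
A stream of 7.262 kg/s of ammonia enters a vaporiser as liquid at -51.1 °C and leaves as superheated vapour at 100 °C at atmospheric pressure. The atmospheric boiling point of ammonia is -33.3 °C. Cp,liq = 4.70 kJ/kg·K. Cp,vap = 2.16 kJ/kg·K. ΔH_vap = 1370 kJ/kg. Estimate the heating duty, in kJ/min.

liquid -51.1→-33.3 °C: 83.66 kJ/kg
vaporisation at -33.3 °C: 1370 kJ/kg
vapour -33.3→100 °C: 287.93 kJ/kg
Δh = 83.66 + 1370 + 287.93 = 1741.6 kJ/kg
Q = ṁ·Δh = 7.262 kg/s × 1741.6 kJ/kg = 12647 kJ/s
|Q| = 12647 kW = 758840 kJ/min

Q = 759000 kJ/min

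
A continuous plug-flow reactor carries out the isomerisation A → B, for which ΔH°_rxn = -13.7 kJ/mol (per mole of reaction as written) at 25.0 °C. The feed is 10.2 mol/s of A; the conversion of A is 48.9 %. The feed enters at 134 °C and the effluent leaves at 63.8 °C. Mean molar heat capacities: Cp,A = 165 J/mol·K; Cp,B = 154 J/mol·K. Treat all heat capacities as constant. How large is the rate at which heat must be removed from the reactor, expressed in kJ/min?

Extent of reaction ξ = 0.489 × 10.2 = 4.9878 mol/s
Reaction term: ξ·ΔH°_rxn = 4.9878 × -13.7 = -68.333 kJ/s
Sensible, feed 134→25 °C: -183.45 kJ/s
Outlet flows (mol/s): A 5.2122, B 4.9878
Sensible, products 25→63.8 °C: 63.172 kJ/s
Q = ΔH = -188.61 kJ/s = -188.61 kW
Heat removed = 11316 kJ/min

Q_out = 11300 kJ/min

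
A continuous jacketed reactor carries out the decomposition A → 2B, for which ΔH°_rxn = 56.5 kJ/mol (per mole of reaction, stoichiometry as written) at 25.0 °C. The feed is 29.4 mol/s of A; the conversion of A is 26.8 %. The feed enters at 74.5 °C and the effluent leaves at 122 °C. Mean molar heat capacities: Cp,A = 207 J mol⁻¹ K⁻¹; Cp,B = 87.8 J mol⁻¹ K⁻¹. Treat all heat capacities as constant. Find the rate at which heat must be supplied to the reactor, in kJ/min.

Extent of reaction ξ = 0.268 × 29.4 = 7.8792 mol/s
Reaction term: ξ·ΔH°_rxn = 7.8792 × 56.5 = 445.17 kJ/s
Sensible, feed 74.5→25 °C: -301.25 kJ/s
Outlet flows (mol/s): A 21.521, B 15.758
Sensible, products 25→122 °C: 566.32 kJ/s
Q = ΔH = 710.25 kJ/s = 710.25 kW
Heat supplied = 42615 kJ/min

Q_in = 42600 kJ/min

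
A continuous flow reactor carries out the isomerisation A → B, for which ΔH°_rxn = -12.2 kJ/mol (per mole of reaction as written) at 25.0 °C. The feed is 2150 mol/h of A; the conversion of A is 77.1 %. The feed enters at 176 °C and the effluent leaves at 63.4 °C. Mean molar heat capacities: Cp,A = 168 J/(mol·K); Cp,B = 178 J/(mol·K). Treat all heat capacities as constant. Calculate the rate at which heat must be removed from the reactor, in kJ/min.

Q_out = 1000 kJ/min

Extent of reaction ξ = 0.771 × 2150 = 1657.7 mol/h
Reaction term: ξ·ΔH°_rxn = 1657.7 × -12.2 = -20223 kJ/h
Sensible, feed 176→25 °C: -54541 kJ/h
Outlet flows (mol/h): A 492.35, B 1657.7
Sensible, products 25→63.4 °C: 14507 kJ/h
Q = ΔH = -60258 kJ/h = -16.738 kW
Heat removed = 1004.3 kJ/min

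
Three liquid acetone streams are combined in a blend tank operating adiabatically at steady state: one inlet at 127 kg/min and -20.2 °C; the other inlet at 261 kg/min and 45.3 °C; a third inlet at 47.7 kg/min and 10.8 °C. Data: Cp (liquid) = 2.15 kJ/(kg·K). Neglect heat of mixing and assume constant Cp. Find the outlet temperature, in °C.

No heat crosses the boundary, so H_out = H_in.
T_out = Σ ṁᵢCp,ᵢTᵢ / Σ ṁᵢCp,ᵢ
      = 21012 / 936.75 = 22.431 °C

T_out = 22.4 °C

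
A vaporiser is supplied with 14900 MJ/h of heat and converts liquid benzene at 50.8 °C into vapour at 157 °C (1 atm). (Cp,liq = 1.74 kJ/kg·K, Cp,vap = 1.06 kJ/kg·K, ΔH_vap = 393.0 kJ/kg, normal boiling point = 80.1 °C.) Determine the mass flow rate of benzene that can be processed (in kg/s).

ṁ = 7.88 kg/s

Δh = 1.74×(80.1−50.8) + 393.0 + 1.06×(157−80.1) = 525.5 kJ/kg
Q = 14900 MJ/h = 4138.9 kJ/s = 4138.9 kJ/s
ṁ = Q/Δh = 4138.9 / 525.5 = 7.8762 kg/s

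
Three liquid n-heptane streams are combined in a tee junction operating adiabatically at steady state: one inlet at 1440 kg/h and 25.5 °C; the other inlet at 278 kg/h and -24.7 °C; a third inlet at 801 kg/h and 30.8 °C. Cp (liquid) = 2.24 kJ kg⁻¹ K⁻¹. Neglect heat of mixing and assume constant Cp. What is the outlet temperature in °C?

T_out = 21.6 °C

Adiabatic, steady state ⇒ Σ ṁᵢCp,ᵢ(T_out − Tᵢ) = 0
T_out = Σ ṁᵢCp,ᵢTᵢ / Σ ṁᵢCp,ᵢ
      = 122130 / 5642.6 = 21.645 °C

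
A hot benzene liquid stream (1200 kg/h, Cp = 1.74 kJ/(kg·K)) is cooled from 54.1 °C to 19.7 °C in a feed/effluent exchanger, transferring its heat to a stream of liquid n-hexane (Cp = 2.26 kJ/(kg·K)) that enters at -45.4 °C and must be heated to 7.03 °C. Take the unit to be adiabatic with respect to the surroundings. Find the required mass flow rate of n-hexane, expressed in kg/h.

ṁ_c = 606 kg/h

Heat released by hot stream: Q = 1200 × 1.74 × (54.1 − 19.7) = 71827 kJ/h
Energy balance on cold side (adiabatic exchanger): Q = ṁ_c·Cp_c·(T_c,out − T_c,in)
ṁ_c = 71827 / [2.26 × (7.03 − -45.4)] = 606.18 kg/h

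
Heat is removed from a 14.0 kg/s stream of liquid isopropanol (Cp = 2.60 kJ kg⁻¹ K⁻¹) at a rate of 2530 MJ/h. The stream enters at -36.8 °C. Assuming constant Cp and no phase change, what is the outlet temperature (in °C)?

Q = 2530 MJ/h = 702.78 kJ/s
ΔT = Q/(ṁ·Cp) = 702.78/(14.0×2.60) = 19.307 K
T_out = -36.8 − 19.307 = -56.107 °C

T_out = -56.1 °C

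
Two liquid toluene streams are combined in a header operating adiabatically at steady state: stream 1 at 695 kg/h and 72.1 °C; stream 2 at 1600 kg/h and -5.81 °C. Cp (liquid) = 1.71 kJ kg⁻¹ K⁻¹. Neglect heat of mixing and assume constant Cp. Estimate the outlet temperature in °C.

T_out = 17.8 °C

Energy balance with Q = 0: Σ ṁᵢCp,ᵢ(T_out − Tᵢ) = 0
T_out = Σ ṁᵢCp,ᵢTᵢ / Σ ṁᵢCp,ᵢ
      = 69791 / 3924.4 = 17.784 °C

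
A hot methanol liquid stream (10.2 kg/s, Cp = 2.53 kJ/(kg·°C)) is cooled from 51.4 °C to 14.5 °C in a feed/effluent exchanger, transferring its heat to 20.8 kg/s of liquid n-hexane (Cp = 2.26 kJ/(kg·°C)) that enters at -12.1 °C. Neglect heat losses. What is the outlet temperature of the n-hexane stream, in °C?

T_c,out = 8.16 °C

Heat released by hot stream: Q = 10.2 × 2.53 × (51.4 − 14.5) = 952.24 kJ/s
Energy balance on cold side (adiabatic exchanger): Q = ṁ_c·Cp_c·(T_c,out − T_c,in)
T_c,out = -12.1 + 952.24/(20.8 × 2.26) = 8.157 °C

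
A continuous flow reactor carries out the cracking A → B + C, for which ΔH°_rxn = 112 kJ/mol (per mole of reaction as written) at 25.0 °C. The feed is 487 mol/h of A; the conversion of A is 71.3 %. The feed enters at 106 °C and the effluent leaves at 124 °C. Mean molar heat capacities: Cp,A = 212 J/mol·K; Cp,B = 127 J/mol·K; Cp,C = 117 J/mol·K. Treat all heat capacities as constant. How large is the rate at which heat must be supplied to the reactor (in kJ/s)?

Extent of reaction ξ = 0.713 × 487 = 347.23 mol/h
Reaction term: ξ·ΔH°_rxn = 347.23 × 112 = 38890 kJ/h
Sensible, feed 106→25 °C: -8362.8 kJ/h
Outlet flows (mol/h): A 139.77, B 347.23, C 347.23
Sensible, products 25→124 °C: 11321 kJ/h
Q = ΔH = 41848 kJ/h = 11.625 kW
Heat supplied = 11.625 kJ/s

Q_in = 11.6 kJ/s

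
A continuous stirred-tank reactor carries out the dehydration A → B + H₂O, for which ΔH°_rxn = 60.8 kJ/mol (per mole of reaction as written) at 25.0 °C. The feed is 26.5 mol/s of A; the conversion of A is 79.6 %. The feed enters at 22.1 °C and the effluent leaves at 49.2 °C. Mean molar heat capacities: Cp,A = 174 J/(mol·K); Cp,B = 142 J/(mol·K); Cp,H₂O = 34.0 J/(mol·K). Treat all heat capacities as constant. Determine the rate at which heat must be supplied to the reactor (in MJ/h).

Extent of reaction ξ = 0.796 × 26.5 = 21.094 mol/s
Reaction term: ξ·ΔH°_rxn = 21.094 × 60.8 = 1282.5 kJ/s
Sensible, feed 22.1→25 °C: 13.372 kJ/s
Outlet flows (mol/s): A 5.406, B 21.094, H₂O 21.094
Sensible, products 25→49.2 °C: 112.61 kJ/s
Q = ΔH = 1408.5 kJ/s = 1408.5 kW
Heat supplied = 5070.6 MJ/h

Q_in = 5070 MJ/h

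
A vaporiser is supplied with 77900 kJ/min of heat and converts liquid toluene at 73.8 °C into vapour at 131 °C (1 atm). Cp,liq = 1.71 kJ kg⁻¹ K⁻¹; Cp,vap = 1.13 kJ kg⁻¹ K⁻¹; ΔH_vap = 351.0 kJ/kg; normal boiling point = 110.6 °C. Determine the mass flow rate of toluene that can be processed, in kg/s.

Δh = 1.71×(110.6−73.8) + 351.0 + 1.13×(131−110.6) = 436.98 kJ/kg
Q = 77900 kJ/min = 1298.3 kJ/s = 1298.3 kJ/s
ṁ = Q/Δh = 1298.3 / 436.98 = 2.9712 kg/s

ṁ = 2.97 kg/s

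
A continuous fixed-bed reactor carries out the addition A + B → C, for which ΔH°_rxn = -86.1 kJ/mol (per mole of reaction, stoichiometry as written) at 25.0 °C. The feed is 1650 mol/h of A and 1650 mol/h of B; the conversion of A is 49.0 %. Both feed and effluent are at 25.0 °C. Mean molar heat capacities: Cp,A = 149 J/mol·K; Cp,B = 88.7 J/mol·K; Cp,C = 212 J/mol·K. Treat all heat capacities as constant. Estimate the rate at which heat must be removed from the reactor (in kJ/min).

Extent of reaction ξ = 0.490 × 1650 = 808.5 mol/h
Reaction term: ξ·ΔH°_rxn = 808.5 × -86.1 = -69612 kJ/h
Q = ΔH = -69612 kJ/h = -19.337 kW
Heat removed = 1160.2 kJ/min

Q_out = 1160 kJ/min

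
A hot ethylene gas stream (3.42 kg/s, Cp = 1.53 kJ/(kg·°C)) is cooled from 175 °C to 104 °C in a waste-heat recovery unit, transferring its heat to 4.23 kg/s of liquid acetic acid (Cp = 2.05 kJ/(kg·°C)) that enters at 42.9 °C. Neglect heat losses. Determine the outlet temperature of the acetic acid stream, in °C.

T_c,out = 85.7 °C

Heat released by hot stream: Q = 3.42 × 1.53 × (175 − 104) = 371.51 kJ/s
Energy balance on cold side (adiabatic exchanger): Q = ṁ_c·Cp_c·(T_c,out − T_c,in)
T_c,out = 42.9 + 371.51/(4.23 × 2.05) = 85.743 °C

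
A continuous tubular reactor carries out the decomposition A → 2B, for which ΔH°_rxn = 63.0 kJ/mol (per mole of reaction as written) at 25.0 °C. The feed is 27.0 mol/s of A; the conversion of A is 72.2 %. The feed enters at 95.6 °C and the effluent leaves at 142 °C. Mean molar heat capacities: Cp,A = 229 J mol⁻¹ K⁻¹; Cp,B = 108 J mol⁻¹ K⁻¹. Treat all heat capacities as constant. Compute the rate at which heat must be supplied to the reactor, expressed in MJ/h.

Q_in = 5350 MJ/h

Extent of reaction ξ = 0.722 × 27.0 = 19.494 mol/s
Reaction term: ξ·ΔH°_rxn = 19.494 × 63.0 = 1228.1 kJ/s
Sensible, feed 95.6→25 °C: -436.52 kJ/s
Outlet flows (mol/s): A 7.506, B 38.988
Sensible, products 25→142 °C: 693.76 kJ/s
Q = ΔH = 1485.4 kJ/s = 1485.4 kW
Heat supplied = 5347.3 MJ/h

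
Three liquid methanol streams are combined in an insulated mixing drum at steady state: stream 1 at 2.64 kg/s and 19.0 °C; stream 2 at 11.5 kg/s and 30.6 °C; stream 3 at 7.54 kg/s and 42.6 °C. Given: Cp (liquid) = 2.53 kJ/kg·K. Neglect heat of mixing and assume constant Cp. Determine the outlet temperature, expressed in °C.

T_out = 33.4 °C

No heat crosses the boundary, so H_out = H_in.
Σ ṁᵢCp,ᵢTᵢ = 2.64×2.53×19.0 + 11.5×2.53×30.6 + 7.54×2.53×42.6 = 1829.9
Σ ṁᵢCp,ᵢ = 2.64×2.53 + 11.5×2.53 + 7.54×2.53 = 54.85
T_out = 1829.9 / 54.85 = 33.361 °C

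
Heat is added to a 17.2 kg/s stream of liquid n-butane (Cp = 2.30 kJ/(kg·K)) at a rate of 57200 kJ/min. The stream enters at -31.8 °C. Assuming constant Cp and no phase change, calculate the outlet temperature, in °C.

T_out = -7.70 °C

Q = 57200 kJ/min = 953.33 kJ/s
ΔT = Q/(ṁ·Cp) = 953.33/(17.2×2.30) = 24.098 K
T_out = -31.8 + 24.098 = -7.7016 °C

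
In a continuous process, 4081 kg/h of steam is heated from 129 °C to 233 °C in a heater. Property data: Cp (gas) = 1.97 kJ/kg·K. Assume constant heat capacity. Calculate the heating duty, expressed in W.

Q = 232000 W

Q = ṁ·Cp·ΔT = 4081 × 1.97 × (233 − 129) = 836120 kJ/h
Converting: 836120 / 3600 s = 232.25 kW
Heating duty = 232250 W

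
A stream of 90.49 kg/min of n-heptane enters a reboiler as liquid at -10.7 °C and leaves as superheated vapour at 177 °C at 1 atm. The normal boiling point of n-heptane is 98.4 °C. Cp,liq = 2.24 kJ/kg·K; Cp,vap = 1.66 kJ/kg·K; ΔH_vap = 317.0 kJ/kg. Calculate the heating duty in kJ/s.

Q = 1040 kJ/s

liquid -10.7→98.4 °C: 244.38 kJ/kg
vaporisation at 98.4 °C: 317 kJ/kg
vapour 98.4→177 °C: 130.48 kJ/kg
Δh = 244.38 + 317 + 130.48 = 691.86 kJ/kg
Q = ṁ·Δh = 90.49 kg/min × 691.86 kJ/kg = 62606 kJ/min
|Q| = 1043.4 kW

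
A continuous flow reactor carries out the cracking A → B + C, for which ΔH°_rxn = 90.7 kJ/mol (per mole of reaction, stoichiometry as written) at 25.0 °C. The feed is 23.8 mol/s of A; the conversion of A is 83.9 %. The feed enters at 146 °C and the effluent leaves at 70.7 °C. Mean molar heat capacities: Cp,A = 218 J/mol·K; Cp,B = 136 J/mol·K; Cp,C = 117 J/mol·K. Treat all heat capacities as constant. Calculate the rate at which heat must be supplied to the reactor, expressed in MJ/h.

Q_in = 5230 MJ/h

Extent of reaction ξ = 0.839 × 23.8 = 19.968 mol/s
Reaction term: ξ·ΔH°_rxn = 19.968 × 90.7 = 1811.1 kJ/s
Sensible, feed 146→25 °C: -627.8 kJ/s
Outlet flows (mol/s): A 3.8318, B 19.968, C 19.968
Sensible, products 25→70.7 °C: 269.05 kJ/s
Q = ΔH = 1452.4 kJ/s = 1452.4 kW
Heat supplied = 5228.5 MJ/h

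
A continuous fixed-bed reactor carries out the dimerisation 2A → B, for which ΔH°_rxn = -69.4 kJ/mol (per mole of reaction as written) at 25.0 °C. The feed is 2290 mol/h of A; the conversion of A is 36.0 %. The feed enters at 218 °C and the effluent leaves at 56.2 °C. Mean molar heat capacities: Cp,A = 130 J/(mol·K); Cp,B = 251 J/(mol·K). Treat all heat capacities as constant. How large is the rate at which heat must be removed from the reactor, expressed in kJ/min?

Extent of reaction ξ = 0.360 × 2290 / 2 = 412.2 mol/h
Reaction term: ξ·ΔH°_rxn = 412.2 × -69.4 = -28607 kJ/h
Sensible, feed 218→25 °C: -57456 kJ/h
Outlet flows (mol/h): A 1465.6, B 412.2
Sensible, products 25→56.2 °C: 9172.5 kJ/h
Q = ΔH = -76890 kJ/h = -21.358 kW
Heat removed = 1281.5 kJ/min

Q_out = 1280 kJ/min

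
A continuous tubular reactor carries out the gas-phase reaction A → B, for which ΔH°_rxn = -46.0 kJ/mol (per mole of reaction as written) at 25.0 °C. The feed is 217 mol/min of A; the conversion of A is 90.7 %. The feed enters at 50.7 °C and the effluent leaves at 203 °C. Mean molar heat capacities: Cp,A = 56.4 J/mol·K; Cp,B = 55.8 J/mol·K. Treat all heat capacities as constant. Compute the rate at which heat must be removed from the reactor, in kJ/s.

Q_out = 120 kJ/s

Extent of reaction ξ = 0.907 × 217 = 196.82 mol/min
Reaction term: ξ·ΔH°_rxn = 196.82 × -46.0 = -9053.7 kJ/min
Sensible, feed 50.7→25 °C: -314.54 kJ/min
Outlet flows (mol/min): A 20.181, B 196.82
Sensible, products 25→203 °C: 2157.5 kJ/min
Q = ΔH = -7210.7 kJ/min = -120.18 kW
Heat removed = 120.18 kJ/s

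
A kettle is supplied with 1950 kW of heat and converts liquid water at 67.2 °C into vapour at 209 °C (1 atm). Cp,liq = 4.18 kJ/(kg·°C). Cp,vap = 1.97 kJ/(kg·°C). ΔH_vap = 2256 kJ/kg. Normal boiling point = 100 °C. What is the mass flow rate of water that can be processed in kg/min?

ṁ = 44.9 kg/min

Δh = 4.18×(100−67.2) + 2256 + 1.97×(209−100) = 2607.8 kJ/kg
Q = 1950 kW = 1950 kJ/s = 117000 kJ/min
ṁ = Q/Δh = 117000 / 2607.8 = 44.865 kg/min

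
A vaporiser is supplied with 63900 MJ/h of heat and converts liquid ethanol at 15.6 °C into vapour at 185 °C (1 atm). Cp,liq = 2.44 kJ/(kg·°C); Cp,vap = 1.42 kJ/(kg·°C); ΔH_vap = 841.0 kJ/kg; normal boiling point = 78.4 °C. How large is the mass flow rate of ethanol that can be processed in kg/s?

ṁ = 15.5 kg/s

Δh = 2.44×(78.4−15.6) + 841.0 + 1.42×(185−78.4) = 1145.6 kJ/kg
Q = 63900 MJ/h = 17750 kJ/s = 17750 kJ/s
ṁ = Q/Δh = 17750 / 1145.6 = 15.494 kg/s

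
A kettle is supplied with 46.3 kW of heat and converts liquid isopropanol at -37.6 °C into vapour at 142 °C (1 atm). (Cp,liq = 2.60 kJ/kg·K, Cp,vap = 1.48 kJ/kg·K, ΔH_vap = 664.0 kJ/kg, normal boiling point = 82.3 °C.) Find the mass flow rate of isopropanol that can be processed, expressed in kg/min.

ṁ = 2.61 kg/min

Δh = 2.60×(82.3−-37.6) + 664.0 + 1.48×(142−82.3) = 1064.1 kJ/kg
Q = 46.3 kW = 46.3 kJ/s = 2778 kJ/min
ṁ = Q/Δh = 2778 / 1064.1 = 2.6107 kg/min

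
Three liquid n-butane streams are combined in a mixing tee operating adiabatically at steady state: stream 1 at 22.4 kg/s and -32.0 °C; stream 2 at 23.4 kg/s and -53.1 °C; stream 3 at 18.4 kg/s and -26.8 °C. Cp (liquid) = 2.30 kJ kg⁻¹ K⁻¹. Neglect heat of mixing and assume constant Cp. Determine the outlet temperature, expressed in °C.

T_out = -38.2 °C

Energy balance with Q = 0: Σ ṁᵢCp,ᵢ(T_out − Tᵢ) = 0
Σ ṁᵢCp,ᵢTᵢ = 22.4×2.30×-32.0 + 23.4×2.30×-53.1 + 18.4×2.30×-26.8 = -5640.7
Σ ṁᵢCp,ᵢ = 22.4×2.30 + 23.4×2.30 + 18.4×2.30 = 147.66
T_out = -5640.7 / 147.66 = -38.2 °C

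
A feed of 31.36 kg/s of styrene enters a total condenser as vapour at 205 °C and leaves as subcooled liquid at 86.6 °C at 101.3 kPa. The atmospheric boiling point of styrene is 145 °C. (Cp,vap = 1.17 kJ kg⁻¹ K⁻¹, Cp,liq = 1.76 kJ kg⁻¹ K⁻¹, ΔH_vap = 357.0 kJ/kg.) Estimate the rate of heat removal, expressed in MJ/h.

Q_c = 59800 MJ/h

vapour 205→145 °C: -70.2 kJ/kg
condensation at 145 °C: -357 kJ/kg
liquid 145→86.6 °C: -102.78 kJ/kg
Δh = -70.2 + -357 + -102.78 = -529.98 kJ/kg
Q = ṁ·Δh = 31.36 kg/s × -529.98 kJ/kg = -16620 kJ/s
|Q| = 16620 kW = 59833 MJ/h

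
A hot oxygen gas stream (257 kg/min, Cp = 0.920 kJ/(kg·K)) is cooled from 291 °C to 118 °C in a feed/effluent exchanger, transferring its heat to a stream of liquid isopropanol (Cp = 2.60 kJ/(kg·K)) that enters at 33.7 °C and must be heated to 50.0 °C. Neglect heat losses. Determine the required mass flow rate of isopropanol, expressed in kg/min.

ṁ_c = 965 kg/min

Heat released by hot stream: Q = 257 × 0.920 × (291 − 118) = 40904 kJ/min
Energy balance on cold side (adiabatic exchanger): Q = ṁ_c·Cp_c·(T_c,out − T_c,in)
ṁ_c = 40904 / [2.60 × (50.0 − 33.7)] = 965.18 kg/min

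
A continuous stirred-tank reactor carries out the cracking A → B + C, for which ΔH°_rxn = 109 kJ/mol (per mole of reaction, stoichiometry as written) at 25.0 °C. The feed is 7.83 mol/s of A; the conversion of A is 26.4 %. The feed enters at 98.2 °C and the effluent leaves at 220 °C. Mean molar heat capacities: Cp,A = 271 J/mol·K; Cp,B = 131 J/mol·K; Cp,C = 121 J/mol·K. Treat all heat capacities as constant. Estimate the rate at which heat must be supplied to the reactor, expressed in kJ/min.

Extent of reaction ξ = 0.264 × 7.83 = 2.0671 mol/s
Reaction term: ξ·ΔH°_rxn = 2.0671 × 109 = 225.32 kJ/s
Sensible, feed 98.2→25 °C: -155.33 kJ/s
Outlet flows (mol/s): A 5.7629, B 2.0671, C 2.0671
Sensible, products 25→220 °C: 406.12 kJ/s
Q = ΔH = 476.11 kJ/s = 476.11 kW
Heat supplied = 28567 kJ/min

Q_in = 28600 kJ/min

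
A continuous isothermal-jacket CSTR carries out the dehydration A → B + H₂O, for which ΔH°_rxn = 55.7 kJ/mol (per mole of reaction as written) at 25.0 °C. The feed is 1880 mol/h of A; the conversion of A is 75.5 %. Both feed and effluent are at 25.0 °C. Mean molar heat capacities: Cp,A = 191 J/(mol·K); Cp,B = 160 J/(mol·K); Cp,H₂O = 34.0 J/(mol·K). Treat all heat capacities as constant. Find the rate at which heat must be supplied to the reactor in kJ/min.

Q_in = 1320 kJ/min

Extent of reaction ξ = 0.755 × 1880 = 1419.4 mol/h
Reaction term: ξ·ΔH°_rxn = 1419.4 × 55.7 = 79061 kJ/h
Q = ΔH = 79061 kJ/h = 21.961 kW
Heat supplied = 1317.7 kJ/min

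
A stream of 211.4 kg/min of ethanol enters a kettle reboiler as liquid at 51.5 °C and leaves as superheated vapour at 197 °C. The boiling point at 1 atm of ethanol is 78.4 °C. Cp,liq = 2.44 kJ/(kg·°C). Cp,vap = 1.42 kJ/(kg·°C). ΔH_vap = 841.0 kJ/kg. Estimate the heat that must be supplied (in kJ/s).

liquid 51.5→78.4 °C: 65.636 kJ/kg
vaporisation at 78.4 °C: 841 kJ/kg
vapour 78.4→197 °C: 168.41 kJ/kg
Δh = 65.636 + 841 + 168.41 = 1075 kJ/kg
Q = ṁ·Δh = 211.4 kg/min × 1075 kJ/kg = 227270 kJ/min
|Q| = 3787.8 kW

Q = 3790 kJ/s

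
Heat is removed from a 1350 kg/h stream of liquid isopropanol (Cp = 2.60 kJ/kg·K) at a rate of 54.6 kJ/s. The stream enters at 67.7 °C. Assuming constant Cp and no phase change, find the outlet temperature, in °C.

Q = 54.6 kJ/s = 196560 kJ/h
ΔT = Q/(ṁ·Cp) = 196560/(1350×2.60) = 56 K
T_out = 67.7 − 56 = 11.7 °C

T_out = 11.7 °C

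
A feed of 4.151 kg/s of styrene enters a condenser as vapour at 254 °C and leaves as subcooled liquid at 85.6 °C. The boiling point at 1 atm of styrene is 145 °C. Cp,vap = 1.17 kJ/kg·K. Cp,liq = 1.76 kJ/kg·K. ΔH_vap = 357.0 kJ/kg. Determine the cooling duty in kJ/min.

vapour 254→145 °C: -127.53 kJ/kg
condensation at 145 °C: -357 kJ/kg
liquid 145→85.6 °C: -104.54 kJ/kg
Δh = -127.53 + -357 + -104.54 = -589.07 kJ/kg
Q = ṁ·Δh = 4.151 kg/s × -589.07 kJ/kg = -2445.2 kJ/s
|Q| = 2445.2 kW = 146710 kJ/min

Q_c = 147000 kJ/min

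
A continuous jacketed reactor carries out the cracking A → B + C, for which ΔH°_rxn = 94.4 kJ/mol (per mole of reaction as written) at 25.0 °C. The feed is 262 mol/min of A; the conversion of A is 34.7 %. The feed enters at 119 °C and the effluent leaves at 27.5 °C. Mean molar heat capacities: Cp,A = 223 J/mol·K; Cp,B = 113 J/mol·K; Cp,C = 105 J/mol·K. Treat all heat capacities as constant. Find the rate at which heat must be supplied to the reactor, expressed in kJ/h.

Extent of reaction ξ = 0.347 × 262 = 90.914 mol/min
Reaction term: ξ·ΔH°_rxn = 90.914 × 94.4 = 8582.3 kJ/min
Sensible, feed 119→25 °C: -5492 kJ/min
Outlet flows (mol/min): A 171.09, B 90.914, C 90.914
Sensible, products 25→27.5 °C: 144.93 kJ/min
Q = ΔH = 3235.2 kJ/min = 53.919 kW
Heat supplied = 194110 kJ/h

Q_in = 194000 kJ/h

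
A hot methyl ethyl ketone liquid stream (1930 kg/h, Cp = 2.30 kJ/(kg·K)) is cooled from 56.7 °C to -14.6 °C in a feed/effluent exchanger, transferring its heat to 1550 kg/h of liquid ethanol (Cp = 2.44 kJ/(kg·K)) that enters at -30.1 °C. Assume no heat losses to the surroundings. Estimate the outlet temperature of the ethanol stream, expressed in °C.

Heat released by hot stream: Q = 1930 × 2.30 × (56.7 − -14.6) = 316500 kJ/h
Energy balance on cold side (adiabatic exchanger): Q = ṁ_c·Cp_c·(T_c,out − T_c,in)
T_c,out = -30.1 + 316500/(1550 × 2.44) = 53.586 °C

T_c,out = 53.6 °C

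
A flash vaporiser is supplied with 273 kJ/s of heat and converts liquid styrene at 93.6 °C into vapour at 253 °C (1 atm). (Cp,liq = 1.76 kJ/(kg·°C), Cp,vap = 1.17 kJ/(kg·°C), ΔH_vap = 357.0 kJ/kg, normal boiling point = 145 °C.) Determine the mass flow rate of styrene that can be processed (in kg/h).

ṁ = 1710 kg/h

Δh = 1.76×(145−93.6) + 357.0 + 1.17×(253−145) = 573.82 kJ/kg
Q = 273 kJ/s = 273 kJ/s = 982800 kJ/h
ṁ = Q/Δh = 982800 / 573.82 = 1712.7 kg/h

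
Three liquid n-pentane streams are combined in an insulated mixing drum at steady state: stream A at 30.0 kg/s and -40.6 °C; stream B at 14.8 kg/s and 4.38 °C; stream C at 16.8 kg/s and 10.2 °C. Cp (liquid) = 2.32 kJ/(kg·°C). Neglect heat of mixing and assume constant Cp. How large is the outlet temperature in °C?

T_out = -15.9 °C

No heat crosses the boundary, so H_out = H_in.
Σ ṁᵢCp,ᵢTᵢ = 30.0×2.32×-40.6 + 14.8×2.32×4.38 + 16.8×2.32×10.2 = -2277.8
Σ ṁᵢCp,ᵢ = 30.0×2.32 + 14.8×2.32 + 16.8×2.32 = 142.91
T_out = -2277.8 / 142.91 = -15.939 °C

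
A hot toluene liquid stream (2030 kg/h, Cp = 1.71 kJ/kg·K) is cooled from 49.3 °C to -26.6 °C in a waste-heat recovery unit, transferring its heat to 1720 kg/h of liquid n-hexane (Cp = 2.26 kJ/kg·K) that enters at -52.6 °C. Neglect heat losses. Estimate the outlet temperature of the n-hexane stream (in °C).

T_c,out = 15.2 °C

Heat released by hot stream: Q = 2030 × 1.71 × (49.3 − -26.6) = 263470 kJ/h
Energy balance on cold side (adiabatic exchanger): Q = ṁ_c·Cp_c·(T_c,out − T_c,in)
T_c,out = -52.6 + 263470/(1720 × 2.26) = 15.179 °C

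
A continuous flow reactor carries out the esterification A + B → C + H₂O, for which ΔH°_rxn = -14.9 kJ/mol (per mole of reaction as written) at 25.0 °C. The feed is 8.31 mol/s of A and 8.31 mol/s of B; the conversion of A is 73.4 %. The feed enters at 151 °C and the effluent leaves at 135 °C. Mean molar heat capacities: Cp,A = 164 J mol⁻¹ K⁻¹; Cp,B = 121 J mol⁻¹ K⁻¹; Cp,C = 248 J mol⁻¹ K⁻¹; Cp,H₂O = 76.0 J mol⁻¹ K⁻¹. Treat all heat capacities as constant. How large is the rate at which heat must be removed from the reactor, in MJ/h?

Q_out = 369 MJ/h

Extent of reaction ξ = 0.734 × 8.31 = 6.0995 mol/s
Reaction term: ξ·ΔH°_rxn = 6.0995 × -14.9 = -90.883 kJ/s
Sensible, feed 151→25 °C: -298.41 kJ/s
Outlet flows (mol/s): A 2.2105, B 2.2105, C 6.0995, H₂O 6.0995
Sensible, products 25→135 °C: 286.69 kJ/s
Q = ΔH = -102.61 kJ/s = -102.61 kW
Heat removed = 369.39 MJ/h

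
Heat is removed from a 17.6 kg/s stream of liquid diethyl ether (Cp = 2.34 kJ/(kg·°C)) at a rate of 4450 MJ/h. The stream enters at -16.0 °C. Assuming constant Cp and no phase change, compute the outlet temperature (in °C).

Q = 4450 MJ/h = 1236.1 kJ/s
ΔT = Q/(ṁ·Cp) = 1236.1/(17.6×2.34) = 30.014 K
T_out = -16.0 − 30.014 = -46.014 °C

T_out = -46.0 °C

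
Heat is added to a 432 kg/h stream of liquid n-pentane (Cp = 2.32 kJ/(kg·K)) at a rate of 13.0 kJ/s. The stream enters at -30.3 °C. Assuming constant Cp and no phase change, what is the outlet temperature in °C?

T_out = 16.4 °C

Q = 13.0 kJ/s = 46800 kJ/h
ΔT = Q/(ṁ·Cp) = 46800/(432×2.32) = 46.695 K
T_out = -30.3 + 46.695 = 16.395 °C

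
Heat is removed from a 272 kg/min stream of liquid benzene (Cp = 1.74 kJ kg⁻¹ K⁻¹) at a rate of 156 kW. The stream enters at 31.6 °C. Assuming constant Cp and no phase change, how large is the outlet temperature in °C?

T_out = 11.8 °C

Q = 156 kW = 9360 kJ/min
ΔT = Q/(ṁ·Cp) = 9360/(272×1.74) = 19.777 K
T_out = 31.6 − 19.777 = 11.823 °C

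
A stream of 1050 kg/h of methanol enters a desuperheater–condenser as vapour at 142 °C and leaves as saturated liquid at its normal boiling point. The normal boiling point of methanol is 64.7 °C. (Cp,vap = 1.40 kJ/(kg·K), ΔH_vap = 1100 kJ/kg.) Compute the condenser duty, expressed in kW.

Q_c = 352 kW

vapour 142→64.7 °C: -108.22 kJ/kg
condensation at 64.7 °C: -1100 kJ/kg
Δh = -108.22 + -1100 = -1208.2 kJ/kg
Q = ṁ·Δh = 1050 kg/h × -1208.2 kJ/kg = -1.2686e+06 kJ/h
|Q| = 352.4 kW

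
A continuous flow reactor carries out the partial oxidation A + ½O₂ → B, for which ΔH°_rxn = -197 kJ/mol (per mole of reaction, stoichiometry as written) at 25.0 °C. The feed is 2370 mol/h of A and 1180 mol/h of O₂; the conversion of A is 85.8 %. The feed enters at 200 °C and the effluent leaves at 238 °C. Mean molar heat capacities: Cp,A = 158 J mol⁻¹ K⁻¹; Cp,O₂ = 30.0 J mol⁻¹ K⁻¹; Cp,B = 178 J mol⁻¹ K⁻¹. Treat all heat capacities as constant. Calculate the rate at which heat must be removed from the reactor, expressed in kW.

Q_out = 106 kW

Extent of reaction ξ = 0.858 × 2370 = 2033.5 mol/h
Reaction term: ξ·ΔH°_rxn = 2033.5 × -197 = -400590 kJ/h
Sensible, feed 200→25 °C: -71726 kJ/h
Outlet flows (mol/h): A 336.54, O₂ 163.27, B 2033.5
Sensible, products 25→238 °C: 89466 kJ/h
Q = ΔH = -382850 kJ/h = -106.35 kW
Heat removed = 106.35 kW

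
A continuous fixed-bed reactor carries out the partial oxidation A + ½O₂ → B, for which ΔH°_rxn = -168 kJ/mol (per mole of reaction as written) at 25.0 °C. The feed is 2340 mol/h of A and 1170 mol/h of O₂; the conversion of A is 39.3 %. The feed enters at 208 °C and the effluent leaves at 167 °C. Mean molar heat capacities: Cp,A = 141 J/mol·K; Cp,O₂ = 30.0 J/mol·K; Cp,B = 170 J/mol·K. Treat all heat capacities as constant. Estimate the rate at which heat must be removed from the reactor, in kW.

Extent of reaction ξ = 0.393 × 2340 = 919.62 mol/h
Reaction term: ξ·ΔH°_rxn = 919.62 × -168 = -154500 kJ/h
Sensible, feed 208→25 °C: -66802 kJ/h
Outlet flows (mol/h): A 1420.4, O₂ 710.19, B 919.62
Sensible, products 25→167 °C: 53664 kJ/h
Q = ΔH = -167630 kJ/h = -46.565 kW
Heat removed = 46.565 kW

Q_out = 46.6 kW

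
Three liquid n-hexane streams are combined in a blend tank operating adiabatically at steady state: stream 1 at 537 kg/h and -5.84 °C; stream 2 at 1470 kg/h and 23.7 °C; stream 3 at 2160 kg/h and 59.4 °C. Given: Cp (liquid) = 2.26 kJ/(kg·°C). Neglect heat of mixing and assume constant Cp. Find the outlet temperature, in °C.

Energy balance with Q = 0: Σ ṁᵢCp,ᵢ(T_out − Tᵢ) = 0
Σ ṁᵢCp,ᵢTᵢ = 537×2.26×-5.84 + 1470×2.26×23.7 + 2160×2.26×59.4 = 361620
Σ ṁᵢCp,ᵢ = 537×2.26 + 1470×2.26 + 2160×2.26 = 9417.4
T_out = 361620 / 9417.4 = 38.399 °C

T_out = 38.4 °C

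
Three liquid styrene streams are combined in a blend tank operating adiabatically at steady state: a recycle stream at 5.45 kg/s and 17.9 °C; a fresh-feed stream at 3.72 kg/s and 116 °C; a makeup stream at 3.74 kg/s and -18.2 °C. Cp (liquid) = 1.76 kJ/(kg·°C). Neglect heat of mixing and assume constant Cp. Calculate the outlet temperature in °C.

Energy balance with Q = 0: Σ ṁᵢCp,ᵢ(T_out − Tᵢ) = 0
Σ ṁᵢCp,ᵢTᵢ = 5.45×1.76×17.9 + 3.72×1.76×116 + 3.74×1.76×-18.2 = 811.37
Σ ṁᵢCp,ᵢ = 5.45×1.76 + 3.72×1.76 + 3.74×1.76 = 22.722
T_out = 811.37 / 22.722 = 35.709 °C

T_out = 35.7 °C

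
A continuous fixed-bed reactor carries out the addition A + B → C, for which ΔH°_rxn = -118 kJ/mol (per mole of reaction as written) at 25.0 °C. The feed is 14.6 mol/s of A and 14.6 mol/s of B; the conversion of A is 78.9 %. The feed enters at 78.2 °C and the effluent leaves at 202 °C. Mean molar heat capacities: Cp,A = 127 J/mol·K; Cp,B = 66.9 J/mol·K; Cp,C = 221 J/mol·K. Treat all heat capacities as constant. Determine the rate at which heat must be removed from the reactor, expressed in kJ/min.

Extent of reaction ξ = 0.789 × 14.6 = 11.519 mol/s
Reaction term: ξ·ΔH°_rxn = 11.519 × -118 = -1359.3 kJ/s
Sensible, feed 78.2→25 °C: -150.61 kJ/s
Outlet flows (mol/s): A 3.0806, B 3.0806, C 11.519
Sensible, products 25→202 °C: 556.33 kJ/s
Q = ΔH = -953.56 kJ/s = -953.56 kW
Heat removed = 57214 kJ/min

Q_out = 57200 kJ/min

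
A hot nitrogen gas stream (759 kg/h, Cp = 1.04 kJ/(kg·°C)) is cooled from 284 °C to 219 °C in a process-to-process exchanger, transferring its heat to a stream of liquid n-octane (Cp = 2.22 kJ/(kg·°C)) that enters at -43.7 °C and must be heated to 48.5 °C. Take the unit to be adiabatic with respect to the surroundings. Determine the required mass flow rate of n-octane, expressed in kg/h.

Heat released by hot stream: Q = 759 × 1.04 × (284 − 219) = 51308 kJ/h
Energy balance on cold side (adiabatic exchanger): Q = ṁ_c·Cp_c·(T_c,out − T_c,in)
ṁ_c = 51308 / [2.22 × (48.5 − -43.7)] = 250.67 kg/h

ṁ_c = 251 kg/h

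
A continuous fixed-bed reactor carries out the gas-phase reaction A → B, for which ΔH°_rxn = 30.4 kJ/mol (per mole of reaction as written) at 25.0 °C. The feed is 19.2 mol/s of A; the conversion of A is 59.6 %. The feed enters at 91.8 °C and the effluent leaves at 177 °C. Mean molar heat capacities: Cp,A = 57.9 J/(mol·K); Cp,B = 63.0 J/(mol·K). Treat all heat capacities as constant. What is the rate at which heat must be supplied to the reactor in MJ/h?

Extent of reaction ξ = 0.596 × 19.2 = 11.443 mol/s
Reaction term: ξ·ΔH°_rxn = 11.443 × 30.4 = 347.87 kJ/s
Sensible, feed 91.8→25 °C: -74.26 kJ/s
Outlet flows (mol/s): A 7.7568, B 11.443
Sensible, products 25→177 °C: 177.85 kJ/s
Q = ΔH = 451.46 kJ/s = 451.46 kW
Heat supplied = 1625.3 MJ/h

Q_in = 1630 MJ/h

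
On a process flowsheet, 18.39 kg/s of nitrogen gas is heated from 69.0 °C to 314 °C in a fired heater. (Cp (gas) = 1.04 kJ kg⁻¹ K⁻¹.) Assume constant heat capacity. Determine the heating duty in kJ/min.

Q = 281000 kJ/min

Q = ṁ·Cp·ΔT = 18.39 × 1.04 × (314 − 69.0) = 4685.8 kJ/s
Heating duty = 281150 kJ/min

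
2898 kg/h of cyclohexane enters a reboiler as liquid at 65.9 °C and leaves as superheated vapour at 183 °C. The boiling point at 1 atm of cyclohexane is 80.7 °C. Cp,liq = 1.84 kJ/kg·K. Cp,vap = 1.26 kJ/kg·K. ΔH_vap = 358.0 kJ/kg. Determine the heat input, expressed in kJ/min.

liquid 65.9→80.7 °C: 27.232 kJ/kg
vaporisation at 80.7 °C: 358 kJ/kg
vapour 80.7→183 °C: 128.9 kJ/kg
Δh = 27.232 + 358 + 128.9 = 514.13 kJ/kg
Q = ṁ·Δh = 2898 kg/h × 514.13 kJ/kg = 1.4899e+06 kJ/h
|Q| = 413.87 kW = 24832 kJ/min

Q = 24800 kJ/min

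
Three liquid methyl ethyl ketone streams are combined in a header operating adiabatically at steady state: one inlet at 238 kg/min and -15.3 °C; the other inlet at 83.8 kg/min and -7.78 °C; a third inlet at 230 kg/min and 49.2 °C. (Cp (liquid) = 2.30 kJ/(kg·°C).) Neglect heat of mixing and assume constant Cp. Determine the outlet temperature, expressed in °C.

Energy balance with Q = 0: Σ ṁᵢCp,ᵢ(T_out − Tᵢ) = 0
T_out = Σ ṁᵢCp,ᵢTᵢ / Σ ṁᵢCp,ᵢ
      = 16152 / 1269.1 = 12.727 °C

T_out = 12.7 °C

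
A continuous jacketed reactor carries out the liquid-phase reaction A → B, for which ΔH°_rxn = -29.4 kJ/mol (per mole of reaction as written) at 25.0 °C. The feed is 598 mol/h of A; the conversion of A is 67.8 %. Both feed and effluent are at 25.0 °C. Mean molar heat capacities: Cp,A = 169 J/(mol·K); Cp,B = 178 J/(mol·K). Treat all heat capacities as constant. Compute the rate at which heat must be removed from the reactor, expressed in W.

Extent of reaction ξ = 0.678 × 598 = 405.44 mol/h
Reaction term: ξ·ΔH°_rxn = 405.44 × -29.4 = -11920 kJ/h
Q = ΔH = -11920 kJ/h = -3.3111 kW
Heat removed = 3311.1 W

Q_out = 3310 W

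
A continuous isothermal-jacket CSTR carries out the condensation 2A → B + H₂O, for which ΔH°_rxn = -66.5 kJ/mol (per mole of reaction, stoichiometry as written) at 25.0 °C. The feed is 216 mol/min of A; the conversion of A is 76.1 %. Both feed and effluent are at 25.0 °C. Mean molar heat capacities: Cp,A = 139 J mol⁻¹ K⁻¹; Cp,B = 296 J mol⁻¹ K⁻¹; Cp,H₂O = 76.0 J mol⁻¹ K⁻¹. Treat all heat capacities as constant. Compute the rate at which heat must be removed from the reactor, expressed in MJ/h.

Q_out = 328 MJ/h

Extent of reaction ξ = 0.761 × 216 / 2 = 82.188 mol/min
Reaction term: ξ·ΔH°_rxn = 82.188 × -66.5 = -5465.5 kJ/min
Q = ΔH = -5465.5 kJ/min = -91.092 kW
Heat removed = 327.93 MJ/h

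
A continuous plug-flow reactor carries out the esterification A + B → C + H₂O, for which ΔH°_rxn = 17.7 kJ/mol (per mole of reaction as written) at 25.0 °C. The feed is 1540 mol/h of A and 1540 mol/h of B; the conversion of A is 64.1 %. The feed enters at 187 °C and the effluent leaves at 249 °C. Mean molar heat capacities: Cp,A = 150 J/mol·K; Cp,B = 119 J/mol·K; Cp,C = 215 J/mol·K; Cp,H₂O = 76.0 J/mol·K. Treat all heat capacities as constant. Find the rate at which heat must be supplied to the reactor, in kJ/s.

Extent of reaction ξ = 0.641 × 1540 = 987.14 mol/h
Reaction term: ξ·ΔH°_rxn = 987.14 × 17.7 = 17472 kJ/h
Sensible, feed 187→25 °C: -67110 kJ/h
Outlet flows (mol/h): A 552.86, B 552.86, C 987.14, H₂O 987.14
Sensible, products 25→249 °C: 97659 kJ/h
Q = ΔH = 48021 kJ/h = 13.339 kW
Heat supplied = 13.339 kJ/s

Q_in = 13.3 kJ/s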